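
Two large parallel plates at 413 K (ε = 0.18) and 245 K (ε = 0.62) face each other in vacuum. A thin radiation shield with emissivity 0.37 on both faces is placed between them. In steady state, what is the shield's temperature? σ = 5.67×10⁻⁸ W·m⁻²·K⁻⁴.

In steady state the net flux on the hot side equals that on the cold side.
σ(T₁⁴−T_s⁴)/D₁ = σ(T_s⁴−T₂⁴)/D₂, with D₁ = 1/ε₁+1/ε_s−1 = 7.258, D₂ = 1/ε_s+1/ε₂−1 = 3.316.
Solve for T_s⁴: T_s⁴ = (D₂·T₁⁴ + D₁·T₂⁴)/(D₁+D₂) = 1.160×10¹⁰ K⁴.

T_s ≈ 328 K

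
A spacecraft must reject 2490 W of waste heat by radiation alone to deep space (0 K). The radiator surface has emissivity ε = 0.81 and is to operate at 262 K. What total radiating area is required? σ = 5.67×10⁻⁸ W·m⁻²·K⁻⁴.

A ≈ 11.5 m²

P = εσA T⁴ ⇒ A = P/(εσT⁴).
T⁴ = 4.712×10⁹ K⁴.
A = 2490/(0.81 × 5.67×10⁻⁸ × 4.712×10⁹).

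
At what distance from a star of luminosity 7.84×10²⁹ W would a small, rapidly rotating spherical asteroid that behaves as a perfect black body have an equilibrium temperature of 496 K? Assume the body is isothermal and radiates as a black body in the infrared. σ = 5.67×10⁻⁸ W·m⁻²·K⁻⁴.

d ≈ 2.13×10¹² m

For an isothermal black-emitting sphere, (1−a)S·πr² = σ·4πr²·T⁴ ⇒ S = 4σT⁴/(1−a).
S = 4·5.67×10⁻⁸·(496)⁴/1.00 = 13730 W/m².
Flux falls as S = L/(4πd²), so d = √(L/(4πS)) = √(7.84×10²⁹/(4π·13730)).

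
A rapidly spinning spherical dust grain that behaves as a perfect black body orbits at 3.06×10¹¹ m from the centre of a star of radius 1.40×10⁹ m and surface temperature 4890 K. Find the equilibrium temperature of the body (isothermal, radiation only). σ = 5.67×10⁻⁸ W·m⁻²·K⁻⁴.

The star's surface emits σT_*⁴; at distance d the flux is S = σT_*⁴(R_*/d)².
S = 5.67×10⁻⁸·(4890)⁴·(1.40×10⁹/3.06×10¹¹)² = 678.6 W/m².
For an isothermal sphere T⁴ = (1−a)S/(4σ) = 2.992×10⁹ K⁴.

T ≈ 234 K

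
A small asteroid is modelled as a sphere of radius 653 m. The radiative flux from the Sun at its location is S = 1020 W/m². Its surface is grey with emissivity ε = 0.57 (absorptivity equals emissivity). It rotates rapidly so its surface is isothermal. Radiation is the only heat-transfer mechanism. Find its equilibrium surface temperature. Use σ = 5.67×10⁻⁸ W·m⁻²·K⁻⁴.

T ≈ 259 K

At equilibrium, absorbed power = emitted power.
Absorbing cross-section = πr² = 1.340×10⁶ m²; emitting surface = 4πr² = 5.358×10⁶ m² (ratio 4).
εS·A_cross = εσ·A_surf·T⁴  ⇒  T⁴ = S/(4σ)   (ε cancels).
T⁴ = 1020/(4·5.67×10⁻⁸) = 4.497×10⁹ K⁴.
T = (4.497×10⁹)^(1/4).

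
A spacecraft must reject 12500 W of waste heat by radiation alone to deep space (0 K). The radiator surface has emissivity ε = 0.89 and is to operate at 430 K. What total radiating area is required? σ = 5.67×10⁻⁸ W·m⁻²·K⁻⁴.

P = εσA T⁴ ⇒ A = P/(εσT⁴).
T⁴ = 3.419×10¹⁰ K⁴.
A = 12500/(0.89 × 5.67×10⁻⁸ × 3.419×10¹⁰).

A ≈ 7.25 m²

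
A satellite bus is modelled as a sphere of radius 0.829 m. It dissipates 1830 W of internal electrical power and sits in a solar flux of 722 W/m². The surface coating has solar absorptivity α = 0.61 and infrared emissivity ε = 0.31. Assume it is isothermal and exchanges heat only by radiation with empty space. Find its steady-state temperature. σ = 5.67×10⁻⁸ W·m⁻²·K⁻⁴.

T ≈ 368 K

At steady state, absorbed solar power + internal power = radiated power.
Absorbed: α·S·A_cross = 0.61·722·2.159 = 950.9 W (cross-section πr²).
Total input = 950.9 + 1830 = 2781 W.
Radiated: εσ·A_surf·T⁴ with A_surf = 4πr² = 8.636 m².
T⁴ = 2781/(0.31·5.67×10⁻⁸·8.636) = 1.832×10¹⁰ K⁴.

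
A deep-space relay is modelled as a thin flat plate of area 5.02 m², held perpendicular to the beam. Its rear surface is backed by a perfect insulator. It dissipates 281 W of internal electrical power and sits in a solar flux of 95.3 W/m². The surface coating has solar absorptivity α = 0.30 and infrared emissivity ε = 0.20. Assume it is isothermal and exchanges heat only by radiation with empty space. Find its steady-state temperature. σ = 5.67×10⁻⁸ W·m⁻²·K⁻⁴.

T ≈ 294 K

At steady state, absorbed solar power + internal power = radiated power.
Absorbed: α·S·A_cross = 0.30·95.3·5.020 = 143.5 W (cross-section A).
Total input = 143.5 + 281 = 424.5 W.
Radiated: εσ·A_surf·T⁴ with A_surf = A = 5.020 m².
T⁴ = 424.5/(0.20·5.67×10⁻⁸·5.020) = 7.457×10⁹ K⁴.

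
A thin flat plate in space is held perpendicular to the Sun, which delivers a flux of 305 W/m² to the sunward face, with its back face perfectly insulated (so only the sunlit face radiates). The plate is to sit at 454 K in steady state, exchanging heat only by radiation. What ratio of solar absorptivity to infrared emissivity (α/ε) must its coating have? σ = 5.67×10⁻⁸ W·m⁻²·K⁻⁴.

α/ε ≈ 7.90

Balance: αS·A = εσ·1A·T⁴ ⇒ α/ε = σT⁴/S.
α/ε = 5.67×10⁻⁸·(454)⁴/305 = 5.67×10⁻⁸·4.248×10¹⁰/305.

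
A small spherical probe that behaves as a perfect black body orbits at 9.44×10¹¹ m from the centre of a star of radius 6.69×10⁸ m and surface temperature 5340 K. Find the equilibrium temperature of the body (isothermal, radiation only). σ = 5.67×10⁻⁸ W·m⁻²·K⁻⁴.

T ≈ 101 K

The star's surface emits σT_*⁴; at distance d the flux is S = σT_*⁴(R_*/d)².
S = 5.67×10⁻⁸·(5340)⁴·(6.69×10⁸/9.44×10¹¹)² = 23.16 W/m².
For an isothermal sphere T⁴ = (1−a)S/(4σ) = 1.021×10⁸ K⁴.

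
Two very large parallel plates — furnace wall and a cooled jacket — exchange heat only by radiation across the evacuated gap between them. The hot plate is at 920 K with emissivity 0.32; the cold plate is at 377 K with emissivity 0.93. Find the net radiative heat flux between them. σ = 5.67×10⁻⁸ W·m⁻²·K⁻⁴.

For two infinite grey parallel plates, q = σ(T₁⁴ − T₂⁴)/(1/ε₁ + 1/ε₂ − 1).
T₁⁴ − T₂⁴ = 7.164×10¹¹ − 2.020×10¹⁰ = 6.962×10¹¹ K⁴.
1/ε₁ + 1/ε₂ − 1 = 3.125 + 1.075 − 1 = 3.200.
q = 5.67×10⁻⁸ × 6.962×10¹¹ / 3.200.

q ≈ 12300 W/m²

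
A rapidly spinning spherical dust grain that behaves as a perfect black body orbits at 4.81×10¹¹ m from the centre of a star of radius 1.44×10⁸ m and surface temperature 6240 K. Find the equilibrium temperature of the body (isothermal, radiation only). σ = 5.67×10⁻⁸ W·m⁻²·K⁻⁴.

T ≈ 76.3 K

The star's surface emits σT_*⁴; at distance d the flux is S = σT_*⁴(R_*/d)².
S = 5.67×10⁻⁸·(6240)⁴·(1.44×10⁸/4.81×10¹¹)² = 7.705 W/m².
For an isothermal sphere T⁴ = (1−a)S/(4σ) = 3.397×10⁷ K⁴.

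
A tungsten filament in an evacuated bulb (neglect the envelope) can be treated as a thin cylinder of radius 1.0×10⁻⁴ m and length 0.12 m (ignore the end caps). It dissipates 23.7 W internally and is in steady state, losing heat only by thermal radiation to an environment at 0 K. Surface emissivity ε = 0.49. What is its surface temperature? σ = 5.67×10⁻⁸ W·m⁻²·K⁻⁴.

T ≈ 1830 K

Steady state: internal power = radiated power, P = εσA T⁴.
Radiating area A = 2πrL = 7.540×10⁻⁵ m².
T⁴ = P/(εσA) = 23.7/(0.49·5.67×10⁻⁸·7.540×10⁻⁵) = 1.131×10¹³ K⁴.
T = (1.131×10¹³)^(1/4).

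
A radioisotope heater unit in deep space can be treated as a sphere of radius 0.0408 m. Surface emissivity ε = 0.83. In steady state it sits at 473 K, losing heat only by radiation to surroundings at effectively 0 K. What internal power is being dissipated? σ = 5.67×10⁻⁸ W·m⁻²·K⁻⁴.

Steady state: P = εσA T⁴.
A = 4πr² = 0.02092 m²; T⁴ = (473)⁴ = 5.005×10¹⁰ K⁴.
P = 0.83 × 5.67×10⁻⁸ × 0.02092 × 5.005×10¹⁰.

P ≈ 49.3 W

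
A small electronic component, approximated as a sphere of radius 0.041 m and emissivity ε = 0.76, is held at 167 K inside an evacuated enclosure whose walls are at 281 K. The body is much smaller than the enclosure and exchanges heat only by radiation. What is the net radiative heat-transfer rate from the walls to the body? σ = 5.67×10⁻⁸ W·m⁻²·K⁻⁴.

P_net ≈ 4.97 W

For a small grey body in a large enclosure: P_net = εσA(T_body⁴ − T_wall⁴).
A = 4πr² = 0.02112 m²; T_body⁴ − T_wall⁴ = 7.778×10⁸ − 6.235×10⁹ = -5.457×10⁹ K⁴.
|P_net| = 0.76·5.67×10⁻⁸·0.02112·5.457×10⁹.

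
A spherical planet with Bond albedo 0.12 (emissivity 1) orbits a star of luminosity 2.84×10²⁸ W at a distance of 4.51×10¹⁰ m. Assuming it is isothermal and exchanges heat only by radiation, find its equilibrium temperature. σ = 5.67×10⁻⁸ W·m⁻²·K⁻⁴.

First find the stellar flux at distance d: S = L/(4πd²) = 2.84×10²⁸/(4π·(4.51×10¹⁰)²) = 1.111×10⁶ W/m².
For an isothermal sphere, absorbed (1−a)S·πr² = emitted σ·4πr²·T⁴, so T⁴ = (1−a)S/(4σ).
T⁴ = 0.880·1.111×10⁶/(4·5.67×10⁻⁸) = 4.311×10¹² K⁴.

T ≈ 1440 K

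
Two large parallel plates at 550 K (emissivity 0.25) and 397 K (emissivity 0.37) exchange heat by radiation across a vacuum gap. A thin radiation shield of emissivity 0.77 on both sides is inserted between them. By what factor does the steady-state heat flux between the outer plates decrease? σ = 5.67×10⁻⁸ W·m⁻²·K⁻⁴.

factor ≈ 1.28

Without shield: q₀ = σΔ(T⁴)/(1/ε₁+1/ε₂−1) with denominator 5.703.
With shield the two gaps are in series; the resistances add: (1/ε₁+1/ε_s−1)+(1/ε_s+1/ε₂−1) = 4.299+3.001 = 7.300.
Heat-flux ratio q₀/q = 7.300/5.703.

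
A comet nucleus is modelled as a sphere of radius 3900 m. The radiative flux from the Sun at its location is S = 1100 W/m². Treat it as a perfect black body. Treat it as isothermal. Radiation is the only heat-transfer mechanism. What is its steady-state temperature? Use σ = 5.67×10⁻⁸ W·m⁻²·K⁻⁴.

T ≈ 264 K

At equilibrium, absorbed power = emitted power.
Absorbing cross-section = πr² = 4.778×10⁷ m²; emitting surface = 4πr² = 1.911×10⁸ m² (ratio 4).
S·A_cross = εσ·A_surf·T⁴  ⇒  T⁴ = S/(4σ).
T⁴ = 1.00·1100/(4·5.67×10⁻⁸) = 4.850×10⁹ K⁴.
T = (4.850×10⁹)^(1/4).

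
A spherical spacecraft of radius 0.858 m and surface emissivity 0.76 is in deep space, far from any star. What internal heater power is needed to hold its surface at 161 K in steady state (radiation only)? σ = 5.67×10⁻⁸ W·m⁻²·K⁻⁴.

P ≈ 268 W

P = εσ·4πr²·T⁴.
4πr² = 9.251 m²; T⁴ = 6.719×10⁸ K⁴.
P = 0.76·5.67×10⁻⁸·9.251·6.719×10⁸.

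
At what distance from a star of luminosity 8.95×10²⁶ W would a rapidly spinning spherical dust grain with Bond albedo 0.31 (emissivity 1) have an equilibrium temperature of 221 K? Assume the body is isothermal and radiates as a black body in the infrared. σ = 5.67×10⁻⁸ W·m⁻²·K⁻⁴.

d ≈ 3.01×10¹¹ m

For an isothermal black-emitting sphere, (1−a)S·πr² = σ·4πr²·T⁴ ⇒ S = 4σT⁴/(1−a).
S = 4·5.67×10⁻⁸·(221)⁴/0.690 = 784.1 W/m².
Flux falls as S = L/(4πd²), so d = √(L/(4πS)) = √(8.95×10²⁶/(4π·784.1)).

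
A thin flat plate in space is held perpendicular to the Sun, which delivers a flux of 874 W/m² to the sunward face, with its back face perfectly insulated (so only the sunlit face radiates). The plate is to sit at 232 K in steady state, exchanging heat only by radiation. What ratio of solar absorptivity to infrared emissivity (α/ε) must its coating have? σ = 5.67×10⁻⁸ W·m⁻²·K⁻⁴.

α/ε ≈ 0.188

Balance: αS·A = εσ·1A·T⁴ ⇒ α/ε = σT⁴/S.
α/ε = 5.67×10⁻⁸·(232)⁴/874 = 5.67×10⁻⁸·2.897×10⁹/874.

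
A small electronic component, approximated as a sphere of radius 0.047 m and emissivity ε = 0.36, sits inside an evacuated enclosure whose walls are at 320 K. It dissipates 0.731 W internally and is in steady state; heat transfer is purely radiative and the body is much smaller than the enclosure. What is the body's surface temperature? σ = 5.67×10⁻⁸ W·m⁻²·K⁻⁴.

For a small grey body in a large enclosure, net radiated power = εσA(T⁴ − T_w⁴).
Steady state: P = εσA(T⁴ − T_w⁴) with A = 4πr² = 0.02776 m².
T⁴ = P/(εσA) + T_w⁴ = 0.731/(0.36·5.67×10⁻⁸·0.02776) + (320)⁴
    = 1.290×10⁹ + 1.049×10¹⁰ = 1.178×10¹⁰ K⁴.

T ≈ 329 K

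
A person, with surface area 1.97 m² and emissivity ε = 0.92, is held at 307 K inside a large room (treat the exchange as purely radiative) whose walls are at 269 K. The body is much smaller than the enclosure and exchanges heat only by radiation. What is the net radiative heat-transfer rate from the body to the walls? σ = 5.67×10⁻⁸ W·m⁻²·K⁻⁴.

For a small grey body in a large enclosure: P_net = εσA(T_body⁴ − T_wall⁴).
A = 1.97 m²; T_body⁴ − T_wall⁴ = 8.883×10⁹ − 5.236×10⁹ = 3.647×10⁹ K⁴.
|P_net| = 0.92·5.67×10⁻⁸·1.970·3.647×10⁹.

P_net ≈ 375 W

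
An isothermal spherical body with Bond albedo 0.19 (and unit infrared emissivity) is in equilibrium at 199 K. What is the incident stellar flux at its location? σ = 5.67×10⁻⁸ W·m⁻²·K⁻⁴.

(1−a)S·πr² = σ·4πr²·T⁴ ⇒ S = 4σT⁴/(1−a).
S = 4·5.67×10⁻⁸·1.568×10⁹/0.810.

S ≈ 439 W/m²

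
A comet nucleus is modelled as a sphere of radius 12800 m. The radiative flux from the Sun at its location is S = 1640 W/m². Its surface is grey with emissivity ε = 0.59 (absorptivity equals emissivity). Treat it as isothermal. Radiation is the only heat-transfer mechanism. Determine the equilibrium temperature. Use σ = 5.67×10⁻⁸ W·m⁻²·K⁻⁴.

T ≈ 292 K

At equilibrium, absorbed power = emitted power.
Absorbing cross-section = πr² = 5.147×10⁸ m²; emitting surface = 4πr² = 2.059×10⁹ m² (ratio 4).
εS·A_cross = εσ·A_surf·T⁴  ⇒  T⁴ = S/(4σ)   (ε cancels).
T⁴ = 1640/(4·5.67×10⁻⁸) = 7.231×10⁹ K⁴.
T = (7.231×10⁹)^(1/4).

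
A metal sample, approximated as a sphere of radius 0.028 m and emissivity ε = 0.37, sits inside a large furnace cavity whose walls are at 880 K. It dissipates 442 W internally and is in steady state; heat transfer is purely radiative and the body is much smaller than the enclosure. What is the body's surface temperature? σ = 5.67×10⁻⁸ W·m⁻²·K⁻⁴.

For a small grey body in a large enclosure, net radiated power = εσA(T⁴ − T_w⁴).
Steady state: P = εσA(T⁴ − T_w⁴) with A = 4πr² = 0.009852 m².
T⁴ = P/(εσA) + T_w⁴ = 442/(0.37·5.67×10⁻⁸·0.009852) + (880)⁴
    = 2.139×10¹² + 5.997×10¹¹ = 2.738×10¹² K⁴.

T ≈ 1290 K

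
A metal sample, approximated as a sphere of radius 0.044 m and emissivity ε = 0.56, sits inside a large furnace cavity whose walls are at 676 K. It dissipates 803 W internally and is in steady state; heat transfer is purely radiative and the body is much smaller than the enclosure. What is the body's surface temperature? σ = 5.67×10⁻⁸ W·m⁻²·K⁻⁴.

T ≈ 1060 K

For a small grey body in a large enclosure, net radiated power = εσA(T⁴ − T_w⁴).
Steady state: P = εσA(T⁴ − T_w⁴) with A = 4πr² = 0.02433 m².
T⁴ = P/(εσA) + T_w⁴ = 803/(0.56·5.67×10⁻⁸·0.02433) + (676)⁴
    = 1.040×10¹² + 2.088×10¹¹ = 1.248×10¹² K⁴.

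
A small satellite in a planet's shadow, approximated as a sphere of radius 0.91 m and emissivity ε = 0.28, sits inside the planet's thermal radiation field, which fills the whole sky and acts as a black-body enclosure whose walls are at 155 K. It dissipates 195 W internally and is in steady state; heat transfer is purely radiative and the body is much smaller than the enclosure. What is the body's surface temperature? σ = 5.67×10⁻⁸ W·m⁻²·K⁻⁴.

For a small grey body in a large enclosure, net radiated power = εσA(T⁴ − T_w⁴).
Steady state: P = εσA(T⁴ − T_w⁴) with A = 4πr² = 10.41 m².
T⁴ = P/(εσA) + T_w⁴ = 195/(0.28·5.67×10⁻⁸·10.41) + (155)⁴
    = 1.180×10⁹ + 5.772×10⁸ = 1.758×10⁹ K⁴.

T ≈ 205 K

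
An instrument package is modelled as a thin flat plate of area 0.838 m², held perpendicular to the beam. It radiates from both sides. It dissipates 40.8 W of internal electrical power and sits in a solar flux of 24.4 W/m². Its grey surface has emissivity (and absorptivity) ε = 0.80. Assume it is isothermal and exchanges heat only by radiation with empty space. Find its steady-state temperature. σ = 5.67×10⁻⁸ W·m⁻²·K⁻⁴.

At steady state, absorbed solar power + internal power = radiated power.
Absorbed: α·S·A_cross = 0.80·24.4·0.8380 = 16.36 W (cross-section A).
Total input = 16.36 + 40.8 = 57.16 W.
Radiated: εσ·A_surf·T⁴ with A_surf = 2A = 1.676 m².
T⁴ = 57.16/(0.80·5.67×10⁻⁸·1.676) = 7.518×10⁸ K⁴.

T ≈ 166 K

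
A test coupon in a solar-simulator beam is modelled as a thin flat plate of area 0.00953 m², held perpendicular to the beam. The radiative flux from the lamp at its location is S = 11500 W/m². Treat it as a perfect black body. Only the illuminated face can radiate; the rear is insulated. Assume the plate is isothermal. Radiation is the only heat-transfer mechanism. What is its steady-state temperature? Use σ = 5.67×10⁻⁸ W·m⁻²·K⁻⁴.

T ≈ 671 K

At equilibrium, absorbed power = emitted power.
Absorbing cross-section = A = 0.009530 m²; emitting surface = A = 0.009530 m² (ratio 1).
S·A_cross = εσ·A_surf·T⁴  ⇒  T⁴ = S/(1σ).
T⁴ = 1.00·11500/(1·5.67×10⁻⁸) = 2.028×10¹¹ K⁴.
T = (2.028×10¹¹)^(1/4).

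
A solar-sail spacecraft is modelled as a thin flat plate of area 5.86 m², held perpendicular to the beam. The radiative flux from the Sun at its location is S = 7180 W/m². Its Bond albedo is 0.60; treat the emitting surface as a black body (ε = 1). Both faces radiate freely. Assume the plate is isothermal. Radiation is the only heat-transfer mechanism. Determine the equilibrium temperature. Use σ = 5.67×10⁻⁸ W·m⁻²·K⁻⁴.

At equilibrium, absorbed power = emitted power.
Absorbing cross-section = A = 5.860 m²; emitting surface = 2A = 11.72 m² (ratio 2).
(1−a)S·A_cross = εσ·A_surf·T⁴  ⇒  T⁴ = (1−a)S/(2σ).
T⁴ = 0.400·7180/(2·5.67×10⁻⁸) = 2.533×10¹⁰ K⁴.
T = (2.533×10¹⁰)^(1/4).

T ≈ 399 K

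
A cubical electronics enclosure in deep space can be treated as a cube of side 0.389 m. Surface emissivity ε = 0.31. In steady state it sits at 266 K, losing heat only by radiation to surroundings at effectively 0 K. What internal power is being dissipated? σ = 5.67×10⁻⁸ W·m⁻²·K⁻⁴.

P ≈ 79.9 W

Steady state: P = εσA T⁴.
A = 6L² = 0.9079 m²; T⁴ = (266)⁴ = 5.006×10⁹ K⁴.
P = 0.31 × 5.67×10⁻⁸ × 0.9079 × 5.006×10⁹.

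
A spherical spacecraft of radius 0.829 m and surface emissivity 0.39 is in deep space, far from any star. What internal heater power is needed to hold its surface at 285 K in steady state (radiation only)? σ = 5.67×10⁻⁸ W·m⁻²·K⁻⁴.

P = εσ·4πr²·T⁴.
4πr² = 8.636 m²; T⁴ = 6.598×10⁹ K⁴.
P = 0.39·5.67×10⁻⁸·8.636·6.598×10⁹.

P ≈ 1260 W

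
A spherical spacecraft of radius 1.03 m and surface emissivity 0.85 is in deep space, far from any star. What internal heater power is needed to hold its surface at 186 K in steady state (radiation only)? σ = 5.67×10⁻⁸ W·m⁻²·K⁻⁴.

P ≈ 769 W

P = εσ·4πr²·T⁴.
4πr² = 13.33 m²; T⁴ = 1.197×10⁹ K⁴.
P = 0.85·5.67×10⁻⁸·13.33·1.197×10⁹.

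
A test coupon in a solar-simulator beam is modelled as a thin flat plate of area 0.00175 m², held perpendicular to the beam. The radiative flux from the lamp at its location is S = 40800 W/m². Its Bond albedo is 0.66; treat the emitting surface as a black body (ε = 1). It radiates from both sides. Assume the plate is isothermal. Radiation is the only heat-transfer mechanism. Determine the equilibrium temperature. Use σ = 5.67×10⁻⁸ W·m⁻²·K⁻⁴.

T ≈ 591 K

At equilibrium, absorbed power = emitted power.
Absorbing cross-section = A = 0.001750 m²; emitting surface = 2A = 0.003500 m² (ratio 2).
(1−a)S·A_cross = εσ·A_surf·T⁴  ⇒  T⁴ = (1−a)S/(2σ).
T⁴ = 0.340·40800/(2·5.67×10⁻⁸) = 1.223×10¹¹ K⁴.
T = (1.223×10¹¹)^(1/4).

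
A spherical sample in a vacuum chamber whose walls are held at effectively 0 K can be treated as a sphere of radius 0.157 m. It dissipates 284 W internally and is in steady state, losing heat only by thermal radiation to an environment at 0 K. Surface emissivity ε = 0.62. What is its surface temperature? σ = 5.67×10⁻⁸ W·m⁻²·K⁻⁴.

T ≈ 402 K

Steady state: internal power = radiated power, P = εσA T⁴.
Radiating area A = 4πr² = 0.3097 m².
T⁴ = P/(εσA) = 284/(0.62·5.67×10⁻⁸·0.3097) = 2.608×10¹⁰ K⁴.
T = (2.608×10¹⁰)^(1/4).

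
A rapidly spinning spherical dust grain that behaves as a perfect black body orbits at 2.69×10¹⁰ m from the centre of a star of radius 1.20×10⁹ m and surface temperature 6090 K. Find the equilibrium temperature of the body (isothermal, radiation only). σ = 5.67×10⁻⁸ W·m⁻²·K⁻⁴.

T ≈ 910 K

The star's surface emits σT_*⁴; at distance d the flux is S = σT_*⁴(R_*/d)².
S = 5.67×10⁻⁸·(6090)⁴·(1.20×10⁹/2.69×10¹⁰)² = 1.552×10⁵ W/m².
For an isothermal sphere T⁴ = (1−a)S/(4σ) = 6.843×10¹¹ K⁴.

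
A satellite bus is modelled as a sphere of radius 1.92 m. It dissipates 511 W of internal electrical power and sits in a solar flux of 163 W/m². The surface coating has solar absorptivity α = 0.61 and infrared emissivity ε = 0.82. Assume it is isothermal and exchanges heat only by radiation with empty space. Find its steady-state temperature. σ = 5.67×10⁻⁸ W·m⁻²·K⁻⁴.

T ≈ 167 K

At steady state, absorbed solar power + internal power = radiated power.
Absorbed: α·S·A_cross = 0.61·163·11.58 = 1152 W (cross-section πr²).
Total input = 1152 + 511 = 1663 W.
Radiated: εσ·A_surf·T⁴ with A_surf = 4πr² = 46.32 m².
T⁴ = 1663/(0.82·5.67×10⁻⁸·46.32) = 7.719×10⁸ K⁴.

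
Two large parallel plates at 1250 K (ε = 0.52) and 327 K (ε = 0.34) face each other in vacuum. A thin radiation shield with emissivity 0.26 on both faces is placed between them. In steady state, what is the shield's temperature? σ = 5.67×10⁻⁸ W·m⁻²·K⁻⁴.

T_s ≈ 1080 K

In steady state the net flux on the hot side equals that on the cold side.
σ(T₁⁴−T_s⁴)/D₁ = σ(T_s⁴−T₂⁴)/D₂, with D₁ = 1/ε₁+1/ε_s−1 = 4.769, D₂ = 1/ε_s+1/ε₂−1 = 5.787.
Solve for T_s⁴: T_s⁴ = (D₂·T₁⁴ + D₁·T₂⁴)/(D₁+D₂) = 1.344×10¹² K⁴.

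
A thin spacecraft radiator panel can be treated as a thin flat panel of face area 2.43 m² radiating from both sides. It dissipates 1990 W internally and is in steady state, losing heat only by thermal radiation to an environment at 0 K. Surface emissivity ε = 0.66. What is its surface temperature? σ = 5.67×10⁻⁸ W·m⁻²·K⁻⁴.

Steady state: internal power = radiated power, P = εσA T⁴.
Radiating area A = 2·2.43 = 4.860 m².
T⁴ = P/(εσA) = 1990/(0.66·5.67×10⁻⁸·4.860) = 1.094×10¹⁰ K⁴.
T = (1.094×10¹⁰)^(1/4).

T ≈ 323 K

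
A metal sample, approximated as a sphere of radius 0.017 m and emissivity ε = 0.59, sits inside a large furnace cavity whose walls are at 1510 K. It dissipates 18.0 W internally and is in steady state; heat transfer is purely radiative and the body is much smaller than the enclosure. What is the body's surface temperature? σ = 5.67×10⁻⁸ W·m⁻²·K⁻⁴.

For a small grey body in a large enclosure, net radiated power = εσA(T⁴ − T_w⁴).
Steady state: P = εσA(T⁴ − T_w⁴) with A = 4πr² = 0.003632 m².
T⁴ = P/(εσA) + T_w⁴ = 18.0/(0.59·5.67×10⁻⁸·0.003632) + (1510)⁴
    = 1.482×10¹¹ + 5.199×10¹² = 5.347×10¹² K⁴.

T ≈ 1520 K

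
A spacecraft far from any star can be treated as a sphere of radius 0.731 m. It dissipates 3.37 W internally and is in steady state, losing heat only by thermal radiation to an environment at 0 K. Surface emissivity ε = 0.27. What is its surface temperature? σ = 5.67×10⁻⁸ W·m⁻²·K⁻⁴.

Steady state: internal power = radiated power, P = εσA T⁴.
Radiating area A = 4πr² = 6.715 m².
T⁴ = P/(εσA) = 3.37/(0.27·5.67×10⁻⁸·6.715) = 3.278×10⁷ K⁴.
T = (3.278×10⁷)^(1/4).

T ≈ 75.7 K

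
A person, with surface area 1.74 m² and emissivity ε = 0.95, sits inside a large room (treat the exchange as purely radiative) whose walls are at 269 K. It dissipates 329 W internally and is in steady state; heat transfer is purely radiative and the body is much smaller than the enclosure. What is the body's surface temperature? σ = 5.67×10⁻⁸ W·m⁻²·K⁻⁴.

T ≈ 306 K

For a small grey body in a large enclosure, net radiated power = εσA(T⁴ − T_w⁴).
Steady state: P = εσA(T⁴ − T_w⁴) with A = 1.74 m².
T⁴ = P/(εσA) + T_w⁴ = 329/(0.95·5.67×10⁻⁸·1.740) + (269)⁴
    = 3.510×10⁹ + 5.236×10⁹ = 8.746×10⁹ K⁴.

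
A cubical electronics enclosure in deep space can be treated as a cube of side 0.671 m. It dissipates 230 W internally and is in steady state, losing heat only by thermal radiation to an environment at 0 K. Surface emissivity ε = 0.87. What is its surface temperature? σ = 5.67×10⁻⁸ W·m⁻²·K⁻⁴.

T ≈ 204 K

Steady state: internal power = radiated power, P = εσA T⁴.
Radiating area A = 6L² = 2.701 m².
T⁴ = P/(εσA) = 230/(0.87·5.67×10⁻⁸·2.701) = 1.726×10⁹ K⁴.
T = (1.726×10⁹)^(1/4).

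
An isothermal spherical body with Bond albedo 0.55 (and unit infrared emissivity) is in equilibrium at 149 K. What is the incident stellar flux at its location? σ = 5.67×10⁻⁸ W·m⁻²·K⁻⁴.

(1−a)S·πr² = σ·4πr²·T⁴ ⇒ S = 4σT⁴/(1−a).
S = 4·5.67×10⁻⁸·4.929×10⁸/0.450.

S ≈ 248 W/m²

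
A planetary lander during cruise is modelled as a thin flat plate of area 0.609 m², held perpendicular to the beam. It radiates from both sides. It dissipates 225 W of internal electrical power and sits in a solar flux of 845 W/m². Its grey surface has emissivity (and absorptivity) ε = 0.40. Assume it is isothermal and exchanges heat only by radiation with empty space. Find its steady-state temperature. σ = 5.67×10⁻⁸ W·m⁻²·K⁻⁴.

T ≈ 353 K

At steady state, absorbed solar power + internal power = radiated power.
Absorbed: α·S·A_cross = 0.40·845·0.6090 = 205.8 W (cross-section A).
Total input = 205.8 + 225 = 430.8 W.
Radiated: εσ·A_surf·T⁴ with A_surf = 2A = 1.218 m².
T⁴ = 430.8/(0.40·5.67×10⁻⁸·1.218) = 1.560×10¹⁰ K⁴.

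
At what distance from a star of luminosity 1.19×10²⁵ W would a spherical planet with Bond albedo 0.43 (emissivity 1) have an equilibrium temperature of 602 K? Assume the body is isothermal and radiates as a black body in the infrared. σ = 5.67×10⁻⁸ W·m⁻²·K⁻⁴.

d ≈ 4.26×10⁹ m

For an isothermal black-emitting sphere, (1−a)S·πr² = σ·4πr²·T⁴ ⇒ S = 4σT⁴/(1−a).
S = 4·5.67×10⁻⁸·(602)⁴/0.570 = 52260 W/m².
Flux falls as S = L/(4πd²), so d = √(L/(4πS)) = √(1.19×10²⁵/(4π·52260)).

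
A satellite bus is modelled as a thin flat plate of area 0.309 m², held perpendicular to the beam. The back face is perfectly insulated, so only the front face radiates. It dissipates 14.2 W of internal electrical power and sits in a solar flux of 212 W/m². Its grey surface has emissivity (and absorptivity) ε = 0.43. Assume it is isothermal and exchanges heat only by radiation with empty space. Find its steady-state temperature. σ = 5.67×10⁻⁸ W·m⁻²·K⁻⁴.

T ≈ 274 K

At steady state, absorbed solar power + internal power = radiated power.
Absorbed: α·S·A_cross = 0.43·212·0.3090 = 28.17 W (cross-section A).
Total input = 28.17 + 14.2 = 42.37 W.
Radiated: εσ·A_surf·T⁴ with A_surf = A = 0.3090 m².
T⁴ = 42.37/(0.43·5.67×10⁻⁸·0.3090) = 5.624×10⁹ K⁴.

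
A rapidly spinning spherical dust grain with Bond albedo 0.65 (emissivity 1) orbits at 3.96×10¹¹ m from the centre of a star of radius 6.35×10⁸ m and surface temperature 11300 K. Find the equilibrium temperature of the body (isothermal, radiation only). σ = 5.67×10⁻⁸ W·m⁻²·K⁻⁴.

The star's surface emits σT_*⁴; at distance d the flux is S = σT_*⁴(R_*/d)².
S = 5.67×10⁻⁸·(11300)⁴·(6.35×10⁸/3.96×10¹¹)² = 2377 W/m².
For an isothermal sphere T⁴ = (1−a)S/(4σ) = 3.668×10⁹ K⁴.

T ≈ 246 K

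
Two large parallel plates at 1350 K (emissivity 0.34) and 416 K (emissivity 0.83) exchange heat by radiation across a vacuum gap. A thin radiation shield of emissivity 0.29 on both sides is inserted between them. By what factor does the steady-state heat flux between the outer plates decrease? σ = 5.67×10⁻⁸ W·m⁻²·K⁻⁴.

Without shield: q₀ = σΔ(T⁴)/(1/ε₁+1/ε₂−1) with denominator 3.146.
With shield the two gaps are in series; the resistances add: (1/ε₁+1/ε_s−1)+(1/ε_s+1/ε₂−1) = 5.389+3.653 = 9.043.
Heat-flux ratio q₀/q = 9.043/3.146.

factor ≈ 2.87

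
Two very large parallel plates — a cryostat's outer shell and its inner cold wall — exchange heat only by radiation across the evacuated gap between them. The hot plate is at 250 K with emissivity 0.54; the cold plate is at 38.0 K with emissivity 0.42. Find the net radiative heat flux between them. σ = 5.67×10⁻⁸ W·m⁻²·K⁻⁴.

q ≈ 68.5 W/m²

For two infinite grey parallel plates, q = σ(T₁⁴ − T₂⁴)/(1/ε₁ + 1/ε₂ − 1).
T₁⁴ − T₂⁴ = 3.906×10⁹ − 2.085×10⁶ = 3.904×10⁹ K⁴.
1/ε₁ + 1/ε₂ − 1 = 1.852 + 2.381 − 1 = 3.233.
q = 5.67×10⁻⁸ × 3.904×10⁹ / 3.233.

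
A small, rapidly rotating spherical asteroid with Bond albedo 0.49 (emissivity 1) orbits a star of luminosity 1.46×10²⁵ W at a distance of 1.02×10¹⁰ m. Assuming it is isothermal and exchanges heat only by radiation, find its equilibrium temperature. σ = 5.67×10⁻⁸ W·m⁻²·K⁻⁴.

T ≈ 398 K

First find the stellar flux at distance d: S = L/(4πd²) = 1.46×10²⁵/(4π·(1.02×10¹⁰)²) = 11170 W/m².
For an isothermal sphere, absorbed (1−a)S·πr² = emitted σ·4πr²·T⁴, so T⁴ = (1−a)S/(4σ).
T⁴ = 0.510·11170/(4·5.67×10⁻⁸) = 2.511×10¹⁰ K⁴.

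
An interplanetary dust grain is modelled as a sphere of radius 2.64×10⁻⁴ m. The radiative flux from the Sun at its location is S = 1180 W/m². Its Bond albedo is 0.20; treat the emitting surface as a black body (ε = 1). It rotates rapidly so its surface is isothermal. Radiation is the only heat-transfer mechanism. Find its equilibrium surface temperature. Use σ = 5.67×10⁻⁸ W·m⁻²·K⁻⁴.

T ≈ 254 K

At equilibrium, absorbed power = emitted power.
Absorbing cross-section = πr² = 2.190×10⁻⁷ m²; emitting surface = 4πr² = 8.758×10⁻⁷ m² (ratio 4).
(1−a)S·A_cross = εσ·A_surf·T⁴  ⇒  T⁴ = (1−a)S/(4σ).
T⁴ = 0.800·1180/(4·5.67×10⁻⁸) = 4.162×10⁹ K⁴.
T = (4.162×10⁹)^(1/4).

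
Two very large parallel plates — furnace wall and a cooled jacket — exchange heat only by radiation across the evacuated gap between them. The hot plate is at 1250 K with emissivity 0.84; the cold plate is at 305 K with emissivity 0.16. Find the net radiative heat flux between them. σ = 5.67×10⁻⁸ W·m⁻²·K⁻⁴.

For two infinite grey parallel plates, q = σ(T₁⁴ − T₂⁴)/(1/ε₁ + 1/ε₂ − 1).
T₁⁴ − T₂⁴ = 2.441×10¹² − 8.654×10⁹ = 2.433×10¹² K⁴.
1/ε₁ + 1/ε₂ − 1 = 1.190 + 6.250 − 1 = 6.440.
q = 5.67×10⁻⁸ × 2.433×10¹² / 6.440.

q ≈ 21400 W/m²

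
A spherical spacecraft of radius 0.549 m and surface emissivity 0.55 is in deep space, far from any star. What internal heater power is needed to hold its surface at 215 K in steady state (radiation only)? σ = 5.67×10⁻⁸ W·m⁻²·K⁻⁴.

P ≈ 252 W

P = εσ·4πr²·T⁴.
4πr² = 3.788 m²; T⁴ = 2.137×10⁹ K⁴.
P = 0.55·5.67×10⁻⁸·3.788·2.137×10⁹.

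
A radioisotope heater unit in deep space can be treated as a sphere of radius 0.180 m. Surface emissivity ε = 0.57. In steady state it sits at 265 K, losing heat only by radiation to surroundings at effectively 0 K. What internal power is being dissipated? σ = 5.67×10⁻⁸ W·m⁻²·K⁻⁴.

Steady state: P = εσA T⁴.
A = 4πr² = 0.4072 m²; T⁴ = (265)⁴ = 4.932×10⁹ K⁴.
P = 0.57 × 5.67×10⁻⁸ × 0.4072 × 4.932×10⁹.

P ≈ 64.9 W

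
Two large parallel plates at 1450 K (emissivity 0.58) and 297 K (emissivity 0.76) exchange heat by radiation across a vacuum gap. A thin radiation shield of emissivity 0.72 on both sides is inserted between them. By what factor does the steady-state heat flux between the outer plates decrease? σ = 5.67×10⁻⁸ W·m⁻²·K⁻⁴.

Without shield: q₀ = σΔ(T⁴)/(1/ε₁+1/ε₂−1) with denominator 2.040.
With shield the two gaps are in series; the resistances add: (1/ε₁+1/ε_s−1)+(1/ε_s+1/ε₂−1) = 2.113+1.705 = 3.818.
Heat-flux ratio q₀/q = 3.818/2.040.

factor ≈ 1.87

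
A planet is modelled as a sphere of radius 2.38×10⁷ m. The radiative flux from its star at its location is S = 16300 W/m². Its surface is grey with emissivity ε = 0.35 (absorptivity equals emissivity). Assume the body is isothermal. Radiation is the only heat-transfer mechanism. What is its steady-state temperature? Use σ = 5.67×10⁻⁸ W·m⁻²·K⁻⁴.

At equilibrium, absorbed power = emitted power.
Absorbing cross-section = πr² = 1.780×10¹⁵ m²; emitting surface = 4πr² = 7.118×10¹⁵ m² (ratio 4).
εS·A_cross = εσ·A_surf·T⁴  ⇒  T⁴ = S/(4σ)   (ε cancels).
T⁴ = 16300/(4·5.67×10⁻⁸) = 7.187×10¹⁰ K⁴.
T = (7.187×10¹⁰)^(1/4).

T ≈ 518 K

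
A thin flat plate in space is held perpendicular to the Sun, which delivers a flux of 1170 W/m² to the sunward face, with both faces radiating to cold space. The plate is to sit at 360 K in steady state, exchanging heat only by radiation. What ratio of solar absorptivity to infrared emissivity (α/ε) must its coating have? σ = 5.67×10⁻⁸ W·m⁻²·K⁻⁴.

Balance: αS·A = εσ·2A·T⁴ ⇒ α/ε = 2σT⁴/S.
α/ε = 2·5.67×10⁻⁸·(360)⁴/1170 = 2·5.67×10⁻⁸·1.680×10¹⁰/1170.

α/ε ≈ 1.63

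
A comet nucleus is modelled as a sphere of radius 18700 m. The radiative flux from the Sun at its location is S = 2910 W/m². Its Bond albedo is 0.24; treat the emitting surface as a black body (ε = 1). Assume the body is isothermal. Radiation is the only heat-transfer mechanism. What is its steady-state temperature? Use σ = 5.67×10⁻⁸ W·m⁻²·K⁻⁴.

T ≈ 314 K

At equilibrium, absorbed power = emitted power.
Absorbing cross-section = πr² = 1.099×10⁹ m²; emitting surface = 4πr² = 4.394×10⁹ m² (ratio 4).
(1−a)S·A_cross = εσ·A_surf·T⁴  ⇒  T⁴ = (1−a)S/(4σ).
T⁴ = 0.760·2910/(4·5.67×10⁻⁸) = 9.751×10⁹ K⁴.
T = (9.751×10⁹)^(1/4).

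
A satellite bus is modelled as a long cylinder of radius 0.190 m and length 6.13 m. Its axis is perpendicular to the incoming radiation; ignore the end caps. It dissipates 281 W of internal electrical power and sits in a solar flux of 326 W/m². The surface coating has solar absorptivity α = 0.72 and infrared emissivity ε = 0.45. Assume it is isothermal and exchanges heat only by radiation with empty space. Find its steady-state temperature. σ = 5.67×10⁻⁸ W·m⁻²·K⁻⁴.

T ≈ 258 K

At steady state, absorbed solar power + internal power = radiated power.
Absorbed: α·S·A_cross = 0.72·326·2.329 = 546.8 W (cross-section 2rL).
Total input = 546.8 + 281 = 827.8 W.
Radiated: εσ·A_surf·T⁴ with A_surf = 2πrL = 7.318 m².
T⁴ = 827.8/(0.45·5.67×10⁻⁸·7.318) = 4.433×10⁹ K⁴.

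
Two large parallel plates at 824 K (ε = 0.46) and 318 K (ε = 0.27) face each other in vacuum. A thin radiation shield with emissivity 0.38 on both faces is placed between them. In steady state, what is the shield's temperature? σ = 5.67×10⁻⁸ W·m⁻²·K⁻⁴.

T_s ≈ 723 K

In steady state the net flux on the hot side equals that on the cold side.
σ(T₁⁴−T_s⁴)/D₁ = σ(T_s⁴−T₂⁴)/D₂, with D₁ = 1/ε₁+1/ε_s−1 = 3.805, D₂ = 1/ε_s+1/ε₂−1 = 5.335.
Solve for T_s⁴: T_s⁴ = (D₂·T₁⁴ + D₁·T₂⁴)/(D₁+D₂) = 2.733×10¹¹ K⁴.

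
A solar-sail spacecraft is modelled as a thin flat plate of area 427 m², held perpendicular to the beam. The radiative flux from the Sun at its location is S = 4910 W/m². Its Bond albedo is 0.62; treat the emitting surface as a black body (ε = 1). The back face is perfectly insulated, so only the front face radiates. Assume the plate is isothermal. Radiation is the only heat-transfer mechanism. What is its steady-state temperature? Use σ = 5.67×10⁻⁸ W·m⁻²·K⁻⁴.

T ≈ 426 K

At equilibrium, absorbed power = emitted power.
Absorbing cross-section = A = 427.0 m²; emitting surface = A = 427.0 m² (ratio 1).
(1−a)S·A_cross = εσ·A_surf·T⁴  ⇒  T⁴ = (1−a)S/(1σ).
T⁴ = 0.380·4910/(1·5.67×10⁻⁸) = 3.291×10¹⁰ K⁴.
T = (3.291×10¹⁰)^(1/4).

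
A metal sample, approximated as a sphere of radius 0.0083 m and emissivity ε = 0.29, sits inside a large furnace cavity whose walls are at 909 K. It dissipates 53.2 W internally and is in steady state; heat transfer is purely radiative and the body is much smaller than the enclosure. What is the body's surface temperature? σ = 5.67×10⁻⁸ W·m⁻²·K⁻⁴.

T ≈ 1450 K

For a small grey body in a large enclosure, net radiated power = εσA(T⁴ − T_w⁴).
Steady state: P = εσA(T⁴ − T_w⁴) with A = 4πr² = 8.657×10⁻⁴ m².
T⁴ = P/(εσA) + T_w⁴ = 53.2/(0.29·5.67×10⁻⁸·8.657×10⁻⁴) + (909)⁴
    = 3.737×10¹² + 6.827×10¹¹ = 4.420×10¹² K⁴.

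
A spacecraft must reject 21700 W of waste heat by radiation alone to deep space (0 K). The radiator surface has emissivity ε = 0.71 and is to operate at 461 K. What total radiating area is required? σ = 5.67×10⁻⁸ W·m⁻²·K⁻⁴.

P = εσA T⁴ ⇒ A = P/(εσT⁴).
T⁴ = 4.517×10¹⁰ K⁴.
A = 21700/(0.71 × 5.67×10⁻⁸ × 4.517×10¹⁰).

A ≈ 11.9 m²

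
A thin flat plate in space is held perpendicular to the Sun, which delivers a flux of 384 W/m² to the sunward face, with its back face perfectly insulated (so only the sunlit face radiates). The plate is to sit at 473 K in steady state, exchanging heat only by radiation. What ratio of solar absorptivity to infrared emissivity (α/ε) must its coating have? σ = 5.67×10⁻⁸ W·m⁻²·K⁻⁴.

Balance: αS·A = εσ·1A·T⁴ ⇒ α/ε = σT⁴/S.
α/ε = 5.67×10⁻⁸·(473)⁴/384 = 5.67×10⁻⁸·5.005×10¹⁰/384.

α/ε ≈ 7.39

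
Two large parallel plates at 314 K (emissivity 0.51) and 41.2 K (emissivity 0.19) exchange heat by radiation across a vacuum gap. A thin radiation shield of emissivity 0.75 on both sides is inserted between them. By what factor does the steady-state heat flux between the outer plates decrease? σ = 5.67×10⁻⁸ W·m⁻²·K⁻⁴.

Without shield: q₀ = σΔ(T⁴)/(1/ε₁+1/ε₂−1) with denominator 6.224.
With shield the two gaps are in series; the resistances add: (1/ε₁+1/ε_s−1)+(1/ε_s+1/ε₂−1) = 2.294+5.596 = 7.891.
Heat-flux ratio q₀/q = 7.891/6.224.

factor ≈ 1.27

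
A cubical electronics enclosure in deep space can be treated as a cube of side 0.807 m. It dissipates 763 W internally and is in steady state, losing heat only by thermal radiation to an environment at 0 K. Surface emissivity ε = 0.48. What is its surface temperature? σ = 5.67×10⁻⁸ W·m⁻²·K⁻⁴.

T ≈ 291 K

Steady state: internal power = radiated power, P = εσA T⁴.
Radiating area A = 6L² = 3.907 m².
T⁴ = P/(εσA) = 763/(0.48·5.67×10⁻⁸·3.907) = 7.175×10⁹ K⁴.
T = (7.175×10⁹)^(1/4).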